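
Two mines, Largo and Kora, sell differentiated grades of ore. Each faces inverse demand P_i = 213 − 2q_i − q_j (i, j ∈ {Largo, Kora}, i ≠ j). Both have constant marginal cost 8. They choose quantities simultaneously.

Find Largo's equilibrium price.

90

Mine Largo's profit: π = q_{Largo}(213 − 2q_{Largo} − q_{Kora}) − 8q_{Largo}.
∂π/∂q_{Largo} = 205 − 4q_{Largo} − q_{Kora} = 0 ⇒ q_{Largo} = 51.25 − 0.25q_{Kora}.
By symmetry q_{Kora} = q_{Largo}; substituting into the reaction function, 1.25q_{Largo} = 51.25 and q_{Largo} = 41.
P_{Largo} = 213 − 2·41 − 41 = 90.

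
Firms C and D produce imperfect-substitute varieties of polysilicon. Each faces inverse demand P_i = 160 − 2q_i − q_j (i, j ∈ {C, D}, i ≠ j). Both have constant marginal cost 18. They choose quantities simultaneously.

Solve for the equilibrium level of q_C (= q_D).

Firm C's profit: π = q_C(160 − 2q_C − q_D) − 18q_C.
∂π/∂q_C = 142 − 4q_C − q_D = 0 ⇒ q_C = 35.5 − 0.25q_D.
The game is symmetric, so in equilibrium q_D = q_C: the reaction function gives 1.25q_C = 35.5, hence q_C = 28.4.

28.4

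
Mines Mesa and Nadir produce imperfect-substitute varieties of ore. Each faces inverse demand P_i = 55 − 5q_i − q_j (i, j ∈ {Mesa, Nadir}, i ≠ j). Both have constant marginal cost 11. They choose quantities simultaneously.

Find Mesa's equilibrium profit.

Mine Mesa's profit: π = q_{Mesa}(55 − 5q_{Mesa} − q_{Nadir}) − 11q_{Mesa}.
∂π/∂q_{Mesa} = 44 − 10q_{Mesa} − q_{Nadir} = 0 ⇒ q_{Mesa} = 4.4 − 0.1q_{Nadir}.
The game is symmetric, so in equilibrium q_{Nadir} = q_{Mesa}: the reaction function gives 1.1q_{Mesa} = 4.4, hence q_{Mesa} = 4.
P_{Mesa} = 55 − 5·4 − 4 = 31.
Profit = (31 − 11)·4 = 80.

80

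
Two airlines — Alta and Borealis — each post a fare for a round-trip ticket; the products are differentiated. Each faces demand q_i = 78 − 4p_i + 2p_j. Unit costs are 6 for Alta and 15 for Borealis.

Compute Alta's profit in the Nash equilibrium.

595.36

Alta's profit: π = (p_{Alta} − 6)(78 − 4p_{Alta} + 2p_{Borealis}).
∂π/∂p_{Alta} = 102 − 8p_{Alta} + 2p_{Borealis} = 0 ⇒ p_{Alta} = 12.75 + 0.25p_{Borealis}.
Similarly p_{Borealis} = 17.25 + 0.25p_{Alta}.
Plugging p_{Borealis} into Alta's best response: p_{Alta} = 12.75 + 0.25(17.25 + 0.25p_{Alta}) ⇒ 0.9375p_{Alta} = 17.0625, so p_{Alta} = 18.2.
Then p_{Borealis} = 17.25 + 0.25·18.2 = 21.8.
q_{Alta} = 78 − 4·18.2 + 2·21.8 = 48.8.
Profit = (18.2 − 6)·48.8 = 595.36.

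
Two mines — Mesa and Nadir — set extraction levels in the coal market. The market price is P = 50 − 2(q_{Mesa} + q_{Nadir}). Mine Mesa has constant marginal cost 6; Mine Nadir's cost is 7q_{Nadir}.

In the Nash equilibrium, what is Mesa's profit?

112.5

Mine Mesa's profit: π = q_{Mesa}(50 − 2(q_{Mesa} + q_{Nadir})) − 6q_{Mesa}.
∂π/∂q_{Mesa} = 44 − 4q_{Mesa} − 2q_{Nadir} = 0, so q_{Mesa} = 11 − 0.5q_{Nadir}.
By the same steps for Nadir: q_{Nadir} = 10.75 − 0.5q_{Mesa}.
Solving the two reaction functions simultaneously: (1 − (−0.5)(−0.5))q_{Mesa} = 11 − 0.5·10.75, so 0.75q_{Mesa} = 5.625 and q_{Mesa} = 7.5.
Then q_{Nadir} = 10.75 − 0.5·7.5 = 7.
Price P = 50 − 2·14.5 = 21.
Mesa's profit: (21 − 6)·7.5 = 112.5.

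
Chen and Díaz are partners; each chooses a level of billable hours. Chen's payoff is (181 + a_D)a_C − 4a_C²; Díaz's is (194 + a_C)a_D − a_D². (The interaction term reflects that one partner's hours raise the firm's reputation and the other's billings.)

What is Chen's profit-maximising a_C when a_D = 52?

Expanding Chen's payoff: 181a_C + a_Da_C − 4a_C².
∂π/∂a_C = 181 + a_D − 8a_C = 0, so a_C = 22.625 + 0.125a_D.
At a_D = 52: a_C = 22.625 + 0.125·52 = 29.125.

29.125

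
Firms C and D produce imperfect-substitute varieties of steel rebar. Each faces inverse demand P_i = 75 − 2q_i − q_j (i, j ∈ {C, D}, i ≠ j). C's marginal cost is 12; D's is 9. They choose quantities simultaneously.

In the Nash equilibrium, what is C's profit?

307.52

Firm C's profit: π = q_C(75 − 2q_C − q_D) − 12q_C.
∂π/∂q_C = 63 − 4q_C − q_D = 0 ⇒ q_C = 15.75 − 0.25q_D.
Similarly q_D = 16.5 − 0.25q_C.
Plugging q_D into C's best response: q_C = 15.75 − 0.25(16.5 − 0.25q_C) ⇒ 0.9375q_C = 11.625, so q_C = 12.4.
Then q_D = 16.5 − 0.25·12.4 = 13.4.
P_C = 75 − 2·12.4 − 13.4 = 36.8.
Profit = (36.8 − 12)·12.4 = 307.52.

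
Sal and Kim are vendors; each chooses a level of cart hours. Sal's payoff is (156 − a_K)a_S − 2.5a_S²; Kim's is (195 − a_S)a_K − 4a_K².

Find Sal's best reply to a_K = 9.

29.4

Expanding Sal's payoff: 156a_S − a_Ka_S − 2.5a_S².
∂π/∂a_S = 156 − a_K − 5a_S = 0, so a_S = 31.2 − 0.2a_K.
At a_K = 9: a_S = 31.2 − 0.2·9 = 29.4.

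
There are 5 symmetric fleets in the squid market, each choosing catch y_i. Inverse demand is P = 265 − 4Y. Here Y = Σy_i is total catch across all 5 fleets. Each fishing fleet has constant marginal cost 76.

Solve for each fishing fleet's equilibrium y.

7.875

A representative fishing fleet's profit is π_i = y_i(265 − 4Y) − 76y_i, with Y = y_i + Σ_{j≠i} y_j.
First-order condition: 189 − 8y_i − 4Σ_{j≠i} y_j = 0.
With identical fishing fleets, set every y_j = y: then 189 − 8y − 16y = 0, i.e. y = 189/24 = 7.875.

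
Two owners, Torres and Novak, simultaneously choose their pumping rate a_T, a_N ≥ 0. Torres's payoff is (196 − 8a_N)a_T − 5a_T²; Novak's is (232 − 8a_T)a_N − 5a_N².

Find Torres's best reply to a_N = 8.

13.2

Expanding Torres's payoff: 196a_T − 8a_Na_T − 5a_T².
∂π/∂a_T = 196 − 8a_N − 10a_T = 0, so a_T = 19.6 − 0.8a_N.
At a_N = 8: a_T = 19.6 − 0.8·8 = 13.2.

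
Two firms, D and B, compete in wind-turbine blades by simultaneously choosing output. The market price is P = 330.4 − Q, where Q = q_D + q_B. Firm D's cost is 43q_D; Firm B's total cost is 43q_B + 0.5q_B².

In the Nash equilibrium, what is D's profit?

13215.8016

Firm D's profit: π = q_D(330.4 − (q_D + q_B)) − 43q_D.
∂π/∂q_D = 287.4 − 2q_D − q_B = 0, so q_D = 143.7 − 0.5q_B.
For B: ∂π/∂q_B = 287.4 − 3q_B − q_D = 0 ⇒ q_B = 95.8 − (1/3)q_D.
Substituting the second reaction function into the first: q_D = 143.7 − 0.5(95.8 − (1/3)q_D), which gives (5/6)q_D = 95.8 ⇒ q_D = 114.96.
Then q_B = 95.8 − (1/3)·114.96 = 57.48.
Price P = 330.4 − 172.44 = 157.96.
D's profit: (157.96 − 43)·114.96 = 13215.8016.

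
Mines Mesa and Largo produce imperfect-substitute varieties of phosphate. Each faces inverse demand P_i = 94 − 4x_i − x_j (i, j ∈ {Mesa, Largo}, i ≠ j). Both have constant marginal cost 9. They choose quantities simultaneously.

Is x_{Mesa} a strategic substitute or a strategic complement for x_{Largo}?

strategic substitutes

Mine Mesa's profit: π = x_{Mesa}(94 − 4x_{Mesa} − x_{Largo}) − 9x_{Mesa}.
∂π/∂x_{Mesa} = 85 − 8x_{Mesa} − x_{Largo} = 0 ⇒ x_{Mesa} = 10.625 − 0.125x_{Largo}.
The best-response slope dx_{Mesa}/dx_{Largo} = −0.125 < 0: the reaction function is downward-sloping, so the choices are strategic substitutes.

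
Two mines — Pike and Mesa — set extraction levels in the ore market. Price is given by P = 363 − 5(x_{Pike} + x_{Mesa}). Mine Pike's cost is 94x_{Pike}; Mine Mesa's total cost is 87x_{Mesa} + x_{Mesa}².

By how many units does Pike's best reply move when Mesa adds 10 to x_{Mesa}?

-5

Mine Pike's profit: π = x_{Pike}(363 − 5(x_{Pike} + x_{Mesa})) − 94x_{Pike}.
∂π/∂x_{Pike} = 269 − 10x_{Pike} − 5x_{Mesa} = 0, so x_{Pike} = 26.9 − 0.5x_{Mesa}.
The reaction-function slope is −0.5, so a 10-unit rise in x_{Mesa} moves x_{Pike} by −0.5 × 10 = −5. Pike's best response falls — the actions are strategic substitutes.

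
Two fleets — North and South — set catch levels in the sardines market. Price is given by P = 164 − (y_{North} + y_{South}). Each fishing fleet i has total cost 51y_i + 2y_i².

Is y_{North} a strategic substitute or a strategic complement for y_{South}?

Fishing fleet North's profit: π = y_{North}(164 − (y_{North} + y_{South})) − 51y_{North} − 2y_{North}².
∂π/∂y_{North} = 113 − 6y_{North} − y_{South} = 0, so y_{North} = 113/6 − (1/6)y_{South}.
The best-response slope dy_{North}/dy_{South} = −1/6 < 0: the reaction function is downward-sloping, so the choices are strategic substitutes.

strategic substitutes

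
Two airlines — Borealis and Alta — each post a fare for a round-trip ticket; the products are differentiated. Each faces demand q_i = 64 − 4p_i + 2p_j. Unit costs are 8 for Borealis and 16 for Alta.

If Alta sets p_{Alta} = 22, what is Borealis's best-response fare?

17.5

Borealis's profit: π = (p_{Borealis} − 8)(64 − 4p_{Borealis} + 2p_{Alta}).
∂π/∂p_{Borealis} = 96 − 8p_{Borealis} + 2p_{Alta} = 0 ⇒ p_{Borealis} = 12 + 0.25p_{Alta}.
At p_{Alta} = 22: p_{Borealis} = 12 + 0.25·22 = 17.5.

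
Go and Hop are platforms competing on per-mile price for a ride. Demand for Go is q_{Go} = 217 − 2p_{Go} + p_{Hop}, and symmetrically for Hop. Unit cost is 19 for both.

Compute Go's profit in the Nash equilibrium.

8712

Go's profit: π = (p_{Go} − 19)(217 − 2p_{Go} + p_{Hop}).
∂π/∂p_{Go} = 255 − 4p_{Go} + p_{Hop} = 0 ⇒ p_{Go} = 63.75 + 0.25p_{Hop}.
By symmetry p_{Hop} = p_{Go}; substituting into the reaction function, 0.75p_{Go} = 63.75 and p_{Go} = 85.
q_{Go} = 217 − 2·85 + 85 = 132.
Profit = (85 − 19)·132 = 8712.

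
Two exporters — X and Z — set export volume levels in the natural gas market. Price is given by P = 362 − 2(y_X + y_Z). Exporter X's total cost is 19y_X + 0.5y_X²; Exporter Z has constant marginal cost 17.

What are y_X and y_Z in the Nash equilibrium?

Exporter X's profit: π = y_X(362 − 2(y_X + y_Z)) − 19y_X − 0.5y_X².
∂π/∂y_X = 343 − 5y_X − 2y_Z = 0, so y_X = 68.6 − 0.4y_Z.
For Z: ∂π/∂y_Z = 345 − 4y_Z − 2y_X = 0 ⇒ y_Z = 86.25 − 0.5y_X.
Solving the two reaction functions simultaneously: (1 − (−0.4)(−0.5))y_X = 68.6 − 0.4·86.25, so 0.8y_X = 34.1 and y_X = 42.625.
Then y_Z = 86.25 − 0.5·42.625 = 64.9375.

42.625, 64.9375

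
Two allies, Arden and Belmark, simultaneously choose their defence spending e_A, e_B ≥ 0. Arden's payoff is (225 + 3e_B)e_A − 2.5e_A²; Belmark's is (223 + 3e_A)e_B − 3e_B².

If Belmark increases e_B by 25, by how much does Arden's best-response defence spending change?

Expanding Arden's payoff: 225e_A + 3e_Be_A − 2.5e_A².
∂π/∂e_A = 225 + 3e_B − 5e_A = 0, so e_A = 45 + 0.6e_B.
The reaction-function slope is 0.6, so a 25-unit rise in e_B moves e_A by 0.6 × 25 = 15. Arden's best response rises — the actions are strategic complements.

15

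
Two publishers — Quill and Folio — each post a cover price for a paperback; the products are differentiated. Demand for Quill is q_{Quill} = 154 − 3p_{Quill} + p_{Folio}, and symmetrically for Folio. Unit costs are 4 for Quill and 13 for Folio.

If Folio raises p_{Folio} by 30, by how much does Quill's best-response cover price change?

5

Quill's profit: π = (p_{Quill} − 4)(154 − 3p_{Quill} + p_{Folio}).
∂π/∂p_{Quill} = 166 − 6p_{Quill} + p_{Folio} = 0 ⇒ p_{Quill} = 83/3 + (1/6)p_{Folio}.
The reaction-function slope is 1/6, so a 30-unit rise in p_{Folio} moves p_{Quill} by 1/6 × 30 = 5. Quill's best response rises — the actions are strategic complements.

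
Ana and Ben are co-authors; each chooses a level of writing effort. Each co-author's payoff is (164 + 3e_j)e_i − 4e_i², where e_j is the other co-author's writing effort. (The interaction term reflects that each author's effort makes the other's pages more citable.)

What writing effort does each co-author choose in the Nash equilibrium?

Ana's payoff is (164 + 3e_B)e_A − 4e_A².
∂π/∂e_A = 164 + 3e_B − 8e_A = 0, so e_A = 20.5 + 0.375e_B.
Setting e_A = e_B in the reaction function: e_A = 20.5 + 0.375e_A, so e_A = 20.5 / 0.625 = 32.8.

32.8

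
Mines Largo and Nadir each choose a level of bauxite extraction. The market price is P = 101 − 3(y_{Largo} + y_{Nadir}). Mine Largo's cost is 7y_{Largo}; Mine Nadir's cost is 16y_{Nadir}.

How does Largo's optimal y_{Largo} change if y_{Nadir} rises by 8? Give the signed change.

Mine Largo's profit: π = y_{Largo}(101 − 3(y_{Largo} + y_{Nadir})) − 7y_{Largo}.
∂π/∂y_{Largo} = 94 − 6y_{Largo} − 3y_{Nadir} = 0, so y_{Largo} = 47/3 − 0.5y_{Nadir}.
The reaction-function slope is −0.5, so an 8-unit rise in y_{Nadir} moves y_{Largo} by −0.5 × 8 = −4. Largo's best response falls — the actions are strategic substitutes.

-4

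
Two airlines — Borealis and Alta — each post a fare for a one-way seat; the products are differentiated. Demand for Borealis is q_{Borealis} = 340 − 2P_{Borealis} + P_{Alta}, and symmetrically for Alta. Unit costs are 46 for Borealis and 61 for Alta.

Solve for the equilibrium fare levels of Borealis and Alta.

146, 152

Borealis's profit: π = (P_{Borealis} − 46)(340 − 2P_{Borealis} + P_{Alta}).
∂π/∂P_{Borealis} = 432 − 4P_{Borealis} + P_{Alta} = 0 ⇒ P_{Borealis} = 108 + 0.25P_{Alta}.
Similarly P_{Alta} = 115.5 + 0.25P_{Borealis}.
Solving the two reaction functions simultaneously: (1 − (0.25)(0.25))P_{Borealis} = 108 + 0.25·115.5, so 0.9375P_{Borealis} = 136.875 and P_{Borealis} = 146.
Then P_{Alta} = 115.5 + 0.25·146 = 152.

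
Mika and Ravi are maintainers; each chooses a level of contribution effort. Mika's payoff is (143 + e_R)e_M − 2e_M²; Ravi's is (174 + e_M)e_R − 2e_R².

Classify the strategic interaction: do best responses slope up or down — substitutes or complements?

Expanding Mika's payoff: 143e_M + e_Re_M − 2e_M².
∂π/∂e_M = 143 + e_R − 4e_M = 0, so e_M = 35.75 + 0.25e_R.
The best-response slope de_M/de_R = 0.25 > 0: the reaction function is upward-sloping, so the choices are strategic complements.

strategic complements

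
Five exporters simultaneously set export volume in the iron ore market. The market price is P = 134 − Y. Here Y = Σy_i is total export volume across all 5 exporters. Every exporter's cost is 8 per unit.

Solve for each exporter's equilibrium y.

A representative exporter's profit is π_i = y_i(134 − Y) − 8y_i, with Y = y_i + Σ_{j≠i} y_j.
First-order condition: 126 − 2y_i − Σ_{j≠i} y_j = 0.
Imposing symmetry (y_j = y for all j) turns Σ_{j≠i} y_j into 4y, so 126 = 6y and y = 21.

21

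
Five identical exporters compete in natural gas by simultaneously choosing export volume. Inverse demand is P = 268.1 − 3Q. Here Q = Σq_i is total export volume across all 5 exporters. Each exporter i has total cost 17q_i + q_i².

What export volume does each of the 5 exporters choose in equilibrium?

A representative exporter's profit is π_i = q_i(268.1 − 3Q) − 17q_i − q_i², with Q = q_i + Σ_{j≠i} q_j.
First-order condition: 251.1 − 8q_i − 3Σ_{j≠i} q_j = 0.
Imposing symmetry (q_j = q for all j) turns Σ_{j≠i} q_j into 4q, so 251.1 = 20q and q = 12.555.

12.555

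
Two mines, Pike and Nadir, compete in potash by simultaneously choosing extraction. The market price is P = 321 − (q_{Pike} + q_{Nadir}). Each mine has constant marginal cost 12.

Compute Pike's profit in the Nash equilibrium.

Mine Pike's profit: π = q_{Pike}(321 − (q_{Pike} + q_{Nadir})) − 12q_{Pike}.
∂π/∂q_{Pike} = 309 − 2q_{Pike} − q_{Nadir} = 0, so q_{Pike} = 154.5 − 0.5q_{Nadir}.
The game is symmetric, so in equilibrium q_{Nadir} = q_{Pike}: the reaction function gives 1.5q_{Pike} = 154.5, hence q_{Pike} = 103.
Price P = 321 − 206 = 115.
Pike's profit: (115 − 12)·103 = 10609.

10609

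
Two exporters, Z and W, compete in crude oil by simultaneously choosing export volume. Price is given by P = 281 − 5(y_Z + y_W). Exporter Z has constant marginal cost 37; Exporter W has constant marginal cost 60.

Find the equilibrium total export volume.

31

Exporter Z's profit: π = y_Z(281 − 5(y_Z + y_W)) − 37y_Z.
∂π/∂y_Z = 244 − 10y_Z − 5y_W = 0, so y_Z = 24.4 − 0.5y_W.
By the same steps for W: y_W = 22.1 − 0.5y_Z.
Solving the two reaction functions simultaneously: (1 − (−0.5)(−0.5))y_Z = 24.4 − 0.5·22.1, so 0.75y_Z = 13.35 and y_Z = 17.8.
Then y_W = 22.1 − 0.5·17.8 = 13.2.
Total export volume: 17.8 + 13.2 = 31.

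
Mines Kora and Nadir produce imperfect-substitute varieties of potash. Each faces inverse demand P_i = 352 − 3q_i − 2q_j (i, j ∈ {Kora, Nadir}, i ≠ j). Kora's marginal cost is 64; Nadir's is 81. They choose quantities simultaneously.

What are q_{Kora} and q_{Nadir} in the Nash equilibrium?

Mine Kora's profit: π = q_{Kora}(352 − 3q_{Kora} − 2q_{Nadir}) − 64q_{Kora}.
∂π/∂q_{Kora} = 288 − 6q_{Kora} − 2q_{Nadir} = 0 ⇒ q_{Kora} = 48 − (1/3)q_{Nadir}.
Similarly q_{Nadir} = 271/6 − (1/3)q_{Kora}.
Solving the two reaction functions simultaneously: (1 − (−1/3)(−1/3))q_{Kora} = 48 − (1/3)·(271/6), so (8/9)q_{Kora} = 593/18 and q_{Kora} = 37.0625.
Then q_{Nadir} = 271/6 − (1/3)·37.0625 = 32.8125.

37.0625, 32.8125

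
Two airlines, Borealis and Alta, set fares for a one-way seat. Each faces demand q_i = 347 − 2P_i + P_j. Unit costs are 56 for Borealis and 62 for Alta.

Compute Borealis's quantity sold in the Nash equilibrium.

Borealis's profit: π = (P_{Borealis} − 56)(347 − 2P_{Borealis} + P_{Alta}).
∂π/∂P_{Borealis} = 459 − 4P_{Borealis} + P_{Alta} = 0 ⇒ P_{Borealis} = 114.75 + 0.25P_{Alta}.
Similarly P_{Alta} = 117.75 + 0.25P_{Borealis}.
Substituting the second reaction function into the first: P_{Borealis} = 114.75 + 0.25(117.75 + 0.25P_{Borealis}), which gives 0.9375P_{Borealis} = 144.1875 ⇒ P_{Borealis} = 153.8.
Then P_{Alta} = 117.75 + 0.25·153.8 = 156.2.
q_{Borealis} = 347 − 2·153.8 + 156.2 = 195.6.

195.6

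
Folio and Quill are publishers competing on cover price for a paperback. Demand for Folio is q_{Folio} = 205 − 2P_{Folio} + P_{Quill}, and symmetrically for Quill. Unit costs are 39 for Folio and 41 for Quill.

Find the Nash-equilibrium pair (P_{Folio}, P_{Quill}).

Folio's profit: π = (P_{Folio} − 39)(205 − 2P_{Folio} + P_{Quill}).
∂π/∂P_{Folio} = 283 − 4P_{Folio} + P_{Quill} = 0 ⇒ P_{Folio} = 70.75 + 0.25P_{Quill}.
Similarly P_{Quill} = 71.75 + 0.25P_{Folio}.
Plugging P_{Quill} into Folio's best response: P_{Folio} = 70.75 + 0.25(71.75 + 0.25P_{Folio}) ⇒ 0.9375P_{Folio} = 88.6875, so P_{Folio} = 94.6.
Then P_{Quill} = 71.75 + 0.25·94.6 = 95.4.

94.6, 95.4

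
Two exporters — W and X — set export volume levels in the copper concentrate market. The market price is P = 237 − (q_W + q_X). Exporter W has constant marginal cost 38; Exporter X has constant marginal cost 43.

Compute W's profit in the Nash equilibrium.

Exporter W's profit: π = q_W(237 − (q_W + q_X)) − 38q_W.
∂π/∂q_W = 199 − 2q_W − q_X = 0, so q_W = 99.5 − 0.5q_X.
By the same steps for X: q_X = 97 − 0.5q_W.
Substituting the second reaction function into the first: q_W = 99.5 − 0.5(97 − 0.5q_W), which gives 0.75q_W = 51 ⇒ q_W = 68.
Then q_X = 97 − 0.5·68 = 63.
Price P = 237 − 131 = 106.
W's profit: (106 − 38)·68 = 4624.

4624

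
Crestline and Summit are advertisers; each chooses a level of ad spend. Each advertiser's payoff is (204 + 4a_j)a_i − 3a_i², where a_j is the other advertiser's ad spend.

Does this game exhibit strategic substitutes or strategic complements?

strategic complements

Crestline's payoff is (204 + 4a_S)a_C − 3a_C².
∂π/∂a_C = 204 + 4a_S − 6a_C = 0, so a_C = 34 + (2/3)a_S.
The best-response slope da_C/da_S = 2/3 > 0: the reaction function is upward-sloping, so the choices are strategic complements.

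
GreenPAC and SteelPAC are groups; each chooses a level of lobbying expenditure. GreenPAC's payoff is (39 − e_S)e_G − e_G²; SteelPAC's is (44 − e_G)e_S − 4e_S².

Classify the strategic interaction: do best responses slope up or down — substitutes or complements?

strategic substitutes

Expanding GreenPAC's payoff: 39e_G − e_Se_G − e_G².
∂π/∂e_G = 39 − e_S − 2e_G = 0, so e_G = 19.5 − 0.5e_S.
The best-response slope de_G/de_S = −0.5 < 0: the reaction function is downward-sloping, so the choices are strategic substitutes.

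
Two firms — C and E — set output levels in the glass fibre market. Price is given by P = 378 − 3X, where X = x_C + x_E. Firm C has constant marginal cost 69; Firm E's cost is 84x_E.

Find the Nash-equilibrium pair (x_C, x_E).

36, 31

Firm C's profit: π = x_C(378 − 3(x_C + x_E)) − 69x_C.
∂π/∂x_C = 309 − 6x_C − 3x_E = 0, so x_C = 51.5 − 0.5x_E.
By the same steps for E: x_E = 49 − 0.5x_C.
Solving the two reaction functions simultaneously: (1 − (−0.5)(−0.5))x_C = 51.5 − 0.5·49, so 0.75x_C = 27 and x_C = 36.
Then x_E = 49 − 0.5·36 = 31.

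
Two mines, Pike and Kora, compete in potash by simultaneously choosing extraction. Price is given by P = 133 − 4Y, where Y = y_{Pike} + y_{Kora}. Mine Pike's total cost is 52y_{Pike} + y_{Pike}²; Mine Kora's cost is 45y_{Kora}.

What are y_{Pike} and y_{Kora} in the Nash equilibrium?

4.625, 8.6875

Mine Pike's profit: π = y_{Pike}(133 − 4(y_{Pike} + y_{Kora})) − 52y_{Pike} − y_{Pike}².
∂π/∂y_{Pike} = 81 − 10y_{Pike} − 4y_{Kora} = 0, so y_{Pike} = 8.1 − 0.4y_{Kora}.
For Kora: ∂π/∂y_{Kora} = 88 − 8y_{Kora} − 4y_{Pike} = 0 ⇒ y_{Kora} = 11 − 0.5y_{Pike}.
Plugging y_{Kora} into Pike's best response: y_{Pike} = 8.1 − 0.4(11 − 0.5y_{Pike}) ⇒ 0.8y_{Pike} = 3.7, so y_{Pike} = 4.625.
Then y_{Kora} = 11 − 0.5·4.625 = 8.6875.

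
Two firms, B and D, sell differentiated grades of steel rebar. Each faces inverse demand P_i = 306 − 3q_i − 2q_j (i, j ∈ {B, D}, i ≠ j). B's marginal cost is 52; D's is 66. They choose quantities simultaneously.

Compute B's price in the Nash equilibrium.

Firm B's profit: π = q_B(306 − 3q_B − 2q_D) − 52q_B.
∂π/∂q_B = 254 − 6q_B − 2q_D = 0 ⇒ q_B = 127/3 − (1/3)q_D.
Similarly q_D = 40 − (1/3)q_B.
Substituting the second reaction function into the first: q_B = 127/3 − (1/3)(40 − (1/3)q_B), which gives (8/9)q_B = 29 ⇒ q_B = 32.625.
Then q_D = 40 − (1/3)·32.625 = 29.125.
P_B = 306 − 3·32.625 − 2·29.125 = 149.875.

149.875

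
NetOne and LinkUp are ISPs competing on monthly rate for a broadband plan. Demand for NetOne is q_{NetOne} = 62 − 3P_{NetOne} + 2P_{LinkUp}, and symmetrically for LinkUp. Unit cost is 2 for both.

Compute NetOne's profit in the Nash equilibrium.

NetOne's profit: π = (P_{NetOne} − 2)(62 − 3P_{NetOne} + 2P_{LinkUp}).
∂π/∂P_{NetOne} = 68 − 6P_{NetOne} + 2P_{LinkUp} = 0 ⇒ P_{NetOne} = 34/3 + (1/3)P_{LinkUp}.
Setting P_{NetOne} = P_{LinkUp} in the reaction function: P_{NetOne} = 34/3 + (1/3)P_{NetOne}, so P_{NetOne} = (34/3) / (2/3) = 17.
q_{NetOne} = 62 − 3·17 + 2·17 = 45.
Profit = (17 − 2)·45 = 675.

675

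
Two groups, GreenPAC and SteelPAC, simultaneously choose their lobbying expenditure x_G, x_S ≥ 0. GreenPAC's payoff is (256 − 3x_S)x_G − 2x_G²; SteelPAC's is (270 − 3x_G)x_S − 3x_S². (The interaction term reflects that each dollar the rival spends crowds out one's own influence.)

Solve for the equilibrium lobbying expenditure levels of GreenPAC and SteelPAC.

48.4, 20.8

Expanding GreenPAC's payoff: 256x_G − 3x_Sx_G − 2x_G².
∂π/∂x_G = 256 − 3x_S − 4x_G = 0, so x_G = 64 − 0.75x_S.
Likewise for SteelPAC: x_S = 45 − 0.5x_G.
Solving the two reaction functions simultaneously: (1 − (−0.75)(−0.5))x_G = 64 − 0.75·45, so 0.625x_G = 30.25 and x_G = 48.4.
Then x_S = 45 − 0.5·48.4 = 20.8.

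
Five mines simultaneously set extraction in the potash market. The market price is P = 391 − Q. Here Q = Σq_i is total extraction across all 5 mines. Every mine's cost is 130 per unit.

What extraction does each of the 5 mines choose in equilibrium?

43.5

A representative mine's profit is π_i = q_i(391 − Q) − 130q_i, with Q = q_i + Σ_{j≠i} q_j.
First-order condition: 261 − 2q_i − Σ_{j≠i} q_j = 0.
Imposing symmetry (q_j = q for all j) turns Σ_{j≠i} q_j into 4q, so 261 = 6q and q = 43.5.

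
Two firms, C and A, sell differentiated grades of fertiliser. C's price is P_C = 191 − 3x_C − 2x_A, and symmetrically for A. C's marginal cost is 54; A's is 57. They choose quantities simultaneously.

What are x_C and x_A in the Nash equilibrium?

Firm C's profit: π = x_C(191 − 3x_C − 2x_A) − 54x_C.
∂π/∂x_C = 137 − 6x_C − 2x_A = 0 ⇒ x_C = 137/6 − (1/3)x_A.
Similarly x_A = 67/3 − (1/3)x_C.
Solving the two reaction functions simultaneously: (1 − (−1/3)(−1/3))x_C = 137/6 − (1/3)·(67/3), so (8/9)x_C = 277/18 and x_C = 17.3125.
Then x_A = 67/3 − (1/3)·17.3125 = 16.5625.

17.3125, 16.5625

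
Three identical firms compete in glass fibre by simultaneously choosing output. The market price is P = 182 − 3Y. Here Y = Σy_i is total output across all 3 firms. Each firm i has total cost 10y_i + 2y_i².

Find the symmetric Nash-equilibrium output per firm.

10.75

A representative firm's profit is π_i = y_i(182 − 3Y) − 10y_i − 2y_i², with Y = y_i + Σ_{j≠i} y_j.
First-order condition: 172 − 10y_i − 3Σ_{j≠i} y_j = 0.
Imposing symmetry (y_j = y for all j) turns Σ_{j≠i} y_j into 2y, so 172 = 16y and y = 10.75.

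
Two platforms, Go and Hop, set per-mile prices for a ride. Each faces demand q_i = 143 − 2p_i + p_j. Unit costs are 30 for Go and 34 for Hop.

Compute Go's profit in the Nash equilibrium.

2918.48

Go's profit: π = (p_{Go} − 30)(143 − 2p_{Go} + p_{Hop}).
∂π/∂p_{Go} = 203 − 4p_{Go} + p_{Hop} = 0 ⇒ p_{Go} = 50.75 + 0.25p_{Hop}.
Similarly p_{Hop} = 52.75 + 0.25p_{Go}.
Solving the two reaction functions simultaneously: (1 − (0.25)(0.25))p_{Go} = 50.75 + 0.25·52.75, so 0.9375p_{Go} = 63.9375 and p_{Go} = 68.2.
Then p_{Hop} = 52.75 + 0.25·68.2 = 69.8.
q_{Go} = 143 − 2·68.2 + 69.8 = 76.4.
Profit = (68.2 − 30)·76.4 = 2918.48.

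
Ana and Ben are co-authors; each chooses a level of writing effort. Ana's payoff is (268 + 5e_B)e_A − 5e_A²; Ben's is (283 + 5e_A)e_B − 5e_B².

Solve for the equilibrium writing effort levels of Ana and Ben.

Expanding Ana's payoff: 268e_A + 5e_Be_A − 5e_A².
∂π/∂e_A = 268 + 5e_B − 10e_A = 0, so e_A = 26.8 + 0.5e_B.
Likewise for Ben: e_B = 28.3 + 0.5e_A.
Solving the two reaction functions simultaneously: (1 − (0.5)(0.5))e_A = 26.8 + 0.5·28.3, so 0.75e_A = 40.95 and e_A = 54.6.
Then e_B = 28.3 + 0.5·54.6 = 55.6.

54.6, 55.6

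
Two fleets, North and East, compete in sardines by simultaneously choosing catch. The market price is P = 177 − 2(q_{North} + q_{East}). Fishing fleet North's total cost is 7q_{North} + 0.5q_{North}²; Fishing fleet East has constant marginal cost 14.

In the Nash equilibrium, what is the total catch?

Fishing fleet North's profit: π = q_{North}(177 − 2(q_{North} + q_{East})) − 7q_{North} − 0.5q_{North}².
∂π/∂q_{North} = 170 − 5q_{North} − 2q_{East} = 0, so q_{North} = 34 − 0.4q_{East}.
For East: ∂π/∂q_{East} = 163 − 4q_{East} − 2q_{North} = 0 ⇒ q_{East} = 40.75 − 0.5q_{North}.
Substituting the second reaction function into the first: q_{North} = 34 − 0.4(40.75 − 0.5q_{North}), which gives 0.8q_{North} = 17.7 ⇒ q_{North} = 22.125.
Then q_{East} = 40.75 − 0.5·22.125 = 29.6875.
Total catch: 22.125 + 29.6875 = 51.8125.

51.8125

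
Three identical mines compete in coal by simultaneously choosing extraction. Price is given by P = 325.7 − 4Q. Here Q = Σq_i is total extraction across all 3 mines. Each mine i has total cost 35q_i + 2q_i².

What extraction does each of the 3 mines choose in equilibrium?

14.535

A representative mine's profit is π_i = q_i(325.7 − 4Q) − 35q_i − 2q_i², with Q = q_i + Σ_{j≠i} q_j.
First-order condition: 290.7 − 12q_i − 4Σ_{j≠i} q_j = 0.
Imposing symmetry (q_j = q for all j) turns Σ_{j≠i} q_j into 2q, so 290.7 = 20q and q = 14.535.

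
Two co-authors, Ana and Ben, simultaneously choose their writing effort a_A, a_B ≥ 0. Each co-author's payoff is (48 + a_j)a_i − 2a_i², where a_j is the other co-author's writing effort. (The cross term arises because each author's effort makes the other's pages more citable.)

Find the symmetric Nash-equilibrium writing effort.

16

Ana's payoff is (48 + a_B)a_A − 2a_A².
∂π/∂a_A = 48 + a_B − 4a_A = 0, so a_A = 12 + 0.25a_B.
By symmetry a_B = a_A; substituting into the reaction function, 0.75a_A = 12 and a_A = 16.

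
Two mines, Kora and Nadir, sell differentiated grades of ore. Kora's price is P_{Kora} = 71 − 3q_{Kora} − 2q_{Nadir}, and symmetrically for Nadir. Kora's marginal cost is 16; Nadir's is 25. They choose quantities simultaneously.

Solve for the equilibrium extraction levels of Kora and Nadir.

Mine Kora's profit: π = q_{Kora}(71 − 3q_{Kora} − 2q_{Nadir}) − 16q_{Kora}.
∂π/∂q_{Kora} = 55 − 6q_{Kora} − 2q_{Nadir} = 0 ⇒ q_{Kora} = 55/6 − (1/3)q_{Nadir}.
Similarly q_{Nadir} = 23/3 − (1/3)q_{Kora}.
Plugging q_{Nadir} into Kora's best response: q_{Kora} = 55/6 − (1/3)(23/3 − (1/3)q_{Kora}) ⇒ (8/9)q_{Kora} = 119/18, so q_{Kora} = 7.4375.
Then q_{Nadir} = 23/3 − (1/3)·7.4375 = 5.1875.

7.4375, 5.1875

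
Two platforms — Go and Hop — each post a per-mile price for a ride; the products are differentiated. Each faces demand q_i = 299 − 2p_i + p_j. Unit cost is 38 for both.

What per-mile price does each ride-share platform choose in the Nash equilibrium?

125

Go's profit: π = (p_{Go} − 38)(299 − 2p_{Go} + p_{Hop}).
∂π/∂p_{Go} = 375 − 4p_{Go} + p_{Hop} = 0 ⇒ p_{Go} = 93.75 + 0.25p_{Hop}.
The game is symmetric, so in equilibrium p_{Hop} = p_{Go}: the reaction function gives 0.75p_{Go} = 93.75, hence p_{Go} = 125.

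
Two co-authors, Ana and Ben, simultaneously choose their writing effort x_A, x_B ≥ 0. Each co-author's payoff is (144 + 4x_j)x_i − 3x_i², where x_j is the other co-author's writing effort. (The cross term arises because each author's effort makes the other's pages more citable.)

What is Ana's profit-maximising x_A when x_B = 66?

Ana's payoff is (144 + 4x_B)x_A − 3x_A².
∂π/∂x_A = 144 + 4x_B − 6x_A = 0, so x_A = 24 + (2/3)x_B.
At x_B = 66: x_A = 24 + (2/3)·66 = 68.

68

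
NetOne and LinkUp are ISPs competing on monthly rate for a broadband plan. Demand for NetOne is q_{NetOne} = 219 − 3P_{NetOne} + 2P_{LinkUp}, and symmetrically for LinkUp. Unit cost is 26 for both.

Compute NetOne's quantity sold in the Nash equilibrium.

NetOne's profit: π = (P_{NetOne} − 26)(219 − 3P_{NetOne} + 2P_{LinkUp}).
∂π/∂P_{NetOne} = 297 − 6P_{NetOne} + 2P_{LinkUp} = 0 ⇒ P_{NetOne} = 49.5 + (1/3)P_{LinkUp}.
Setting P_{NetOne} = P_{LinkUp} in the reaction function: P_{NetOne} = 49.5 + (1/3)P_{NetOne}, so P_{NetOne} = 49.5 / (2/3) = 74.25.
q_{NetOne} = 219 − 3·74.25 + 2·74.25 = 144.75.

144.75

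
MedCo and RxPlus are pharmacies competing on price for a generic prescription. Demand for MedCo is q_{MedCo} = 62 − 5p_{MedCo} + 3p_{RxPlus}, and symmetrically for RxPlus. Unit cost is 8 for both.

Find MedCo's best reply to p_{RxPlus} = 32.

MedCo's profit: π = (p_{MedCo} − 8)(62 − 5p_{MedCo} + 3p_{RxPlus}).
∂π/∂p_{MedCo} = 102 − 10p_{MedCo} + 3p_{RxPlus} = 0 ⇒ p_{MedCo} = 10.2 + 0.3p_{RxPlus}.
At p_{RxPlus} = 32: p_{MedCo} = 10.2 + 0.3·32 = 19.8.

19.8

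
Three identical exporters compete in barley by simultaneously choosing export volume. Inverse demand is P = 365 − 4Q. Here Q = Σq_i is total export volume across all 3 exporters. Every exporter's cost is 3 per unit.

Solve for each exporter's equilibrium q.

A representative exporter's profit is π_i = q_i(365 − 4Q) − 3q_i, with Q = q_i + Σ_{j≠i} q_j.
First-order condition: 362 − 8q_i − 4Σ_{j≠i} q_j = 0.
With identical exporters, set every q_j = q: then 362 − 8q − 8q = 0, i.e. q = 362/16 = 22.625.

22.625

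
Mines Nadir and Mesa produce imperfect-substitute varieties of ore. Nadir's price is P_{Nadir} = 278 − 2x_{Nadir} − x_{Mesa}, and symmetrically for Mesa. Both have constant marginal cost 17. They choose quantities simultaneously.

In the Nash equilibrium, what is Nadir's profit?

5449.68

Mine Nadir's profit: π = x_{Nadir}(278 − 2x_{Nadir} − x_{Mesa}) − 17x_{Nadir}.
∂π/∂x_{Nadir} = 261 − 4x_{Nadir} − x_{Mesa} = 0 ⇒ x_{Nadir} = 65.25 − 0.25x_{Mesa}.
By symmetry x_{Mesa} = x_{Nadir}; substituting into the reaction function, 1.25x_{Nadir} = 65.25 and x_{Nadir} = 52.2.
P_{Nadir} = 278 − 2·52.2 − 52.2 = 121.4.
Profit = (121.4 − 17)·52.2 = 5449.68.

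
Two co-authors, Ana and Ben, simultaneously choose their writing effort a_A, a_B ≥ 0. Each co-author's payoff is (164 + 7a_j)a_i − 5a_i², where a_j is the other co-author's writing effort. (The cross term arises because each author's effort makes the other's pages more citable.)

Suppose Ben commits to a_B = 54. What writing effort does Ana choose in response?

Ana's payoff is (164 + 7a_B)a_A − 5a_A².
∂π/∂a_A = 164 + 7a_B − 10a_A = 0, so a_A = 16.4 + 0.7a_B.
At a_B = 54: a_A = 16.4 + 0.7·54 = 54.2.

54.2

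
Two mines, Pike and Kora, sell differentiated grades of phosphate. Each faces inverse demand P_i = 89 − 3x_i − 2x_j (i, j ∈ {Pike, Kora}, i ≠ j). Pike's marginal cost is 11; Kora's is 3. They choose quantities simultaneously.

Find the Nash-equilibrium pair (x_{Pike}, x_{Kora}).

9.25, 11.25

Mine Pike's profit: π = x_{Pike}(89 − 3x_{Pike} − 2x_{Kora}) − 11x_{Pike}.
∂π/∂x_{Pike} = 78 − 6x_{Pike} − 2x_{Kora} = 0 ⇒ x_{Pike} = 13 − (1/3)x_{Kora}.
Similarly x_{Kora} = 43/3 − (1/3)x_{Pike}.
Plugging x_{Kora} into Pike's best response: x_{Pike} = 13 − (1/3)(43/3 − (1/3)x_{Pike}) ⇒ (8/9)x_{Pike} = 74/9, so x_{Pike} = 9.25.
Then x_{Kora} = 43/3 − (1/3)·9.25 = 11.25.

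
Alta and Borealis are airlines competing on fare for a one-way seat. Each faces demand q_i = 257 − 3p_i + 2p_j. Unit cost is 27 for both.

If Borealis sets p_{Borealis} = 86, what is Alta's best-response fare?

85

Alta's profit: π = (p_{Alta} − 27)(257 − 3p_{Alta} + 2p_{Borealis}).
∂π/∂p_{Alta} = 338 − 6p_{Alta} + 2p_{Borealis} = 0 ⇒ p_{Alta} = 169/3 + (1/3)p_{Borealis}.
At p_{Borealis} = 86: p_{Alta} = 169/3 + (1/3)·86 = 85.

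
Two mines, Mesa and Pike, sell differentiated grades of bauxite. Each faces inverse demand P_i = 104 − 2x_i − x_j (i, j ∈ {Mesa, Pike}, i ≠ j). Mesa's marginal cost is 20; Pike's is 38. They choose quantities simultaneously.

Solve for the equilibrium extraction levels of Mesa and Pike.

Mine Mesa's profit: π = x_{Mesa}(104 − 2x_{Mesa} − x_{Pike}) − 20x_{Mesa}.
∂π/∂x_{Mesa} = 84 − 4x_{Mesa} − x_{Pike} = 0 ⇒ x_{Mesa} = 21 − 0.25x_{Pike}.
Similarly x_{Pike} = 16.5 − 0.25x_{Mesa}.
Solving the two reaction functions simultaneously: (1 − (−0.25)(−0.25))x_{Mesa} = 21 − 0.25·16.5, so 0.9375x_{Mesa} = 16.875 and x_{Mesa} = 18.
Then x_{Pike} = 16.5 − 0.25·18 = 12.

18, 12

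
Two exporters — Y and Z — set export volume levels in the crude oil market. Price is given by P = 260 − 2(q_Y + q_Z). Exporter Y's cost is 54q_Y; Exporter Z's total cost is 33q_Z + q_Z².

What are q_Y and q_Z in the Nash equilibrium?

39.1, 24.8

Exporter Y's profit: π = q_Y(260 − 2(q_Y + q_Z)) − 54q_Y.
∂π/∂q_Y = 206 − 4q_Y − 2q_Z = 0, so q_Y = 51.5 − 0.5q_Z.
For Z: ∂π/∂q_Z = 227 − 6q_Z − 2q_Y = 0 ⇒ q_Z = 227/6 − (1/3)q_Y.
Substituting the second reaction function into the first: q_Y = 51.5 − 0.5(227/6 − (1/3)q_Y), which gives (5/6)q_Y = 391/12 ⇒ q_Y = 39.1.
Then q_Z = 227/6 − (1/3)·39.1 = 24.8.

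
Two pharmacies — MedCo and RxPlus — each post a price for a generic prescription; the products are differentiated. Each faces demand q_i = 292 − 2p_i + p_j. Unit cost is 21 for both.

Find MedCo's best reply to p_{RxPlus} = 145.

119.75

MedCo's profit: π = (p_{MedCo} − 21)(292 − 2p_{MedCo} + p_{RxPlus}).
∂π/∂p_{MedCo} = 334 − 4p_{MedCo} + p_{RxPlus} = 0 ⇒ p_{MedCo} = 83.5 + 0.25p_{RxPlus}.
At p_{RxPlus} = 145: p_{MedCo} = 83.5 + 0.25·145 = 119.75.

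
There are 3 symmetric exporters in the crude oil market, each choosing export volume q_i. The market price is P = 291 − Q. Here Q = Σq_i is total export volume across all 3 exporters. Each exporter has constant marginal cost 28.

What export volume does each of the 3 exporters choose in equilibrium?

65.75

A representative exporter's profit is π_i = q_i(291 − Q) − 28q_i, with Q = q_i + Σ_{j≠i} q_j.
First-order condition: 263 − 2q_i − Σ_{j≠i} q_j = 0.
In a symmetric equilibrium every exporter chooses the same q, so Σ_{j≠i} q_j = 2q. The condition becomes 263 − 4q = 0, giving q = 263/4 = 65.75.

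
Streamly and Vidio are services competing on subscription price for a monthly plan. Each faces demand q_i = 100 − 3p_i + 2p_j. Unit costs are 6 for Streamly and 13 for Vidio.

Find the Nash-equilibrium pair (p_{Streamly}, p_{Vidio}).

Streamly's profit: π = (p_{Streamly} − 6)(100 − 3p_{Streamly} + 2p_{Vidio}).
∂π/∂p_{Streamly} = 118 − 6p_{Streamly} + 2p_{Vidio} = 0 ⇒ p_{Streamly} = 59/3 + (1/3)p_{Vidio}.
Similarly p_{Vidio} = 139/6 + (1/3)p_{Streamly}.
Solving the two reaction functions simultaneously: (1 − (1/3)(1/3))p_{Streamly} = 59/3 + (1/3)·(139/6), so (8/9)p_{Streamly} = 493/18 and p_{Streamly} = 30.8125.
Then p_{Vidio} = 139/6 + (1/3)·30.8125 = 33.4375.

30.8125, 33.4375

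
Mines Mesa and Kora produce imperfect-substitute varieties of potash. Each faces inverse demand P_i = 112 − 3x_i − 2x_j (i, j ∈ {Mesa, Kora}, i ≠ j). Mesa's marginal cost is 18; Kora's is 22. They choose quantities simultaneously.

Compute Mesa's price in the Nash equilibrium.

Mine Mesa's profit: π = x_{Mesa}(112 − 3x_{Mesa} − 2x_{Kora}) − 18x_{Mesa}.
∂π/∂x_{Mesa} = 94 − 6x_{Mesa} − 2x_{Kora} = 0 ⇒ x_{Mesa} = 47/3 − (1/3)x_{Kora}.
Similarly x_{Kora} = 15 − (1/3)x_{Mesa}.
Substituting the second reaction function into the first: x_{Mesa} = 47/3 − (1/3)(15 − (1/3)x_{Mesa}), which gives (8/9)x_{Mesa} = 32/3 ⇒ x_{Mesa} = 12.
Then x_{Kora} = 15 − (1/3)·12 = 11.
P_{Mesa} = 112 − 3·12 − 2·11 = 54.

54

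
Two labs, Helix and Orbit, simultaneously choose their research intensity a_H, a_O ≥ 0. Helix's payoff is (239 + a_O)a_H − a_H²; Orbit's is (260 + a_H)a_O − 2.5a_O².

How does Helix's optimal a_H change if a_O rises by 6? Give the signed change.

Expanding Helix's payoff: 239a_H + a_Oa_H − a_H².
∂π/∂a_H = 239 + a_O − 2a_H = 0, so a_H = 119.5 + 0.5a_O.
The reaction-function slope is 0.5, so a 6-unit rise in a_O moves a_H by 0.5 × 6 = 3. Helix's best response rises — the actions are strategic complements.

3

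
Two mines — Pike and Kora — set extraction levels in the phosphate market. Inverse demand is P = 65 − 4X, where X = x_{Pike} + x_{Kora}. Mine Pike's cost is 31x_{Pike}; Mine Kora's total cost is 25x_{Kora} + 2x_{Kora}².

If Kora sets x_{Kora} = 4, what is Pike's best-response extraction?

2.25

Mine Pike's profit: π = x_{Pike}(65 − 4(x_{Pike} + x_{Kora})) − 31x_{Pike}.
∂π/∂x_{Pike} = 34 − 8x_{Pike} − 4x_{Kora} = 0, so x_{Pike} = 4.25 − 0.5x_{Kora}.
At x_{Kora} = 4: x_{Pike} = 4.25 − 0.5·4 = 2.25.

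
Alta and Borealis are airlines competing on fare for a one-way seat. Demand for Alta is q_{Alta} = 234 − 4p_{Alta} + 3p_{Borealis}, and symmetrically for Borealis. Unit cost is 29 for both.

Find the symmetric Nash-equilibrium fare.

Alta's profit: π = (p_{Alta} − 29)(234 − 4p_{Alta} + 3p_{Borealis}).
∂π/∂p_{Alta} = 350 − 8p_{Alta} + 3p_{Borealis} = 0 ⇒ p_{Alta} = 43.75 + 0.375p_{Borealis}.
Setting p_{Alta} = p_{Borealis} in the reaction function: p_{Alta} = 43.75 + 0.375p_{Alta}, so p_{Alta} = 43.75 / 0.625 = 70.

70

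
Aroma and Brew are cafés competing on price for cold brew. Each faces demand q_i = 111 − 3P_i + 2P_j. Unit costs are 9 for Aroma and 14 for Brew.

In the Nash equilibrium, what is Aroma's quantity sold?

Aroma's profit: π = (P_{Aroma} − 9)(111 − 3P_{Aroma} + 2P_{Brew}).
∂π/∂P_{Aroma} = 138 − 6P_{Aroma} + 2P_{Brew} = 0 ⇒ P_{Aroma} = 23 + (1/3)P_{Brew}.
Similarly P_{Brew} = 25.5 + (1/3)P_{Aroma}.
Solving the two reaction functions simultaneously: (1 − (1/3)(1/3))P_{Aroma} = 23 + (1/3)·25.5, so (8/9)P_{Aroma} = 31.5 and P_{Aroma} = 35.4375.
Then P_{Brew} = 25.5 + (1/3)·35.4375 = 37.3125.
q_{Aroma} = 111 − 3·35.4375 + 2·37.3125 = 79.3125.

79.3125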